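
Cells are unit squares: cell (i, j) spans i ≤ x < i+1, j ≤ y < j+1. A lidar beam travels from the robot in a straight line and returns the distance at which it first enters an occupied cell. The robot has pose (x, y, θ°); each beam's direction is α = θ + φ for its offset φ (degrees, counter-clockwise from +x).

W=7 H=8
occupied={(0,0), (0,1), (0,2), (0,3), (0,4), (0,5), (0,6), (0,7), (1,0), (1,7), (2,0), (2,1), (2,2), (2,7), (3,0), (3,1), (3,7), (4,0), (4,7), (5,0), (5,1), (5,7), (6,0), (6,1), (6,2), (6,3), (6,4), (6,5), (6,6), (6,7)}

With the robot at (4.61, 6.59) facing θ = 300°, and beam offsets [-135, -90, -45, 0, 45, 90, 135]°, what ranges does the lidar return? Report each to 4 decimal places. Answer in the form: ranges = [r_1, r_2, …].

ranges = [1.5841, 4.1685, 4.7519, 2.7800, 1.4390, 0.8200, 0.4245]

beam 1: φ=-135°, α=165°
  d=(-0.9659,0.2588)  start (4,6)  tX=0.6315 tY=1.5841  stride 1/|dx|=1.0353 1/|dy|=3.8637
    cross x-line → (3,6), t=0.6315
    cross y-line → (3,7), t=1.5841 (wall)
  → r_1 = 1.5841
beam 2: φ=-90°, α=210°
  d=(-0.8660,-0.5000)  start (4,6)  tX=0.7044 tY=1.1800  stride 1/|dx|=1.1547 1/|dy|=2.0000
    cross x-line → (3,6), t=0.7044
    cross y-line → (3,5), t=1.1800
    cross x-line → (2,5), t=1.8591
    cross x-line → (1,5), t=3.0138
    cross y-line → (1,4), t=3.1800
    cross x-line → (0,4), t=4.1685 (wall)
  → r_2 = 4.1685
beam 3: φ=-45°, α=255°
  d=(-0.2588,-0.9659)  start (4,6)  tX=2.3569 tY=0.6108  stride 1/|dx|=3.8637 1/|dy|=1.0353
    cross y-line → (4,5), t=0.6108
    cross y-line → (4,4), t=1.6461
    cross x-line → (3,4), t=2.3569
    cross y-line → (3,3), t=2.6814
    cross y-line → (3,2), t=3.7166
    cross y-line → (3,1), t=4.7519 (wall)
  → r_3 = 4.7519
beam 4: φ=0°, α=300°
  d=(0.5000,-0.8660)  start (4,6)  tX=0.7800 tY=0.6813  stride 1/|dx|=2.0000 1/|dy|=1.1547
    cross y-line → (4,5), t=0.6813
    cross x-line → (5,5), t=0.7800
    cross y-line → (5,4), t=1.8360
    cross x-line → (6,4), t=2.7800 (wall)
  → r_4 = 2.7800
beam 5: φ=45°, α=345°
  d=(0.9659,-0.2588)  start (4,6)  tX=0.4038 tY=2.2796  stride 1/|dx|=1.0353 1/|dy|=3.8637
    cross x-line → (5,6), t=0.4038
    cross x-line → (6,6), t=1.4390 (wall)
  → r_5 = 1.4390
beam 6: φ=90°, α=30°
  d=(0.8660,0.5000)  start (4,6)  tX=0.4503 tY=0.8200  stride 1/|dx|=1.1547 1/|dy|=2.0000
    cross x-line → (5,6), t=0.4503
    cross y-line → (5,7), t=0.8200 (wall)
  → r_6 = 0.8200
beam 7: φ=135°, α=75°
  d=(0.2588,0.9659)  start (4,6)  tX=1.5068 tY=0.4245  stride 1/|dx|=3.8637 1/|dy|=1.0353
    cross y-line → (4,7), t=0.4245 (wall)
  → r_7 = 0.4245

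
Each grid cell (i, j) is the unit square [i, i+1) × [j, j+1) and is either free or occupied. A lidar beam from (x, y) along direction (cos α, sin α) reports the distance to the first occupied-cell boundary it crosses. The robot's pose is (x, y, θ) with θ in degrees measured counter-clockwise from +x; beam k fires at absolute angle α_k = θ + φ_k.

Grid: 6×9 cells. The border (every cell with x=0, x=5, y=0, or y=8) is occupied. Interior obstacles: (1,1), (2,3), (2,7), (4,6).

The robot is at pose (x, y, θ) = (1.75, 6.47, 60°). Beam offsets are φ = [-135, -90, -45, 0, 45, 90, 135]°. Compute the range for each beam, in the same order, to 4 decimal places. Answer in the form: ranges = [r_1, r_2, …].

ranges = [2.5571, 3.7528, 3.3646, 0.6120, 1.5840, 0.8660, 0.7765]

beam 1: φ=-135°, α=285°
  cosα=0.2588 sinα=-0.9659 | (1,6) | tMaxX 0.9659 tMaxY 0.4866 | tΔX 3.8637 tΔY 1.0353
    t=0.4866 [y] (1,5)
    t=0.9659 [x] (2,5)
    t=1.5219 [y] (2,4)
    t=2.5571 [y] (2,3) — stop
  → r_1 = 2.5571
beam 2: φ=-90°, α=330°
  cosα=0.8660 sinα=-0.5000 | (1,6) | tMaxX 0.2887 tMaxY 0.9400 | tΔX 1.1547 tΔY 2.0000
    t=0.2887 [x] (2,6)
    t=0.9400 [y] (2,5)
    t=1.4434 [x] (3,5)
    t=2.5981 [x] (4,5)
    t=2.9400 [y] (4,4)
    t=3.7528 [x] (5,4) — stop
  → r_2 = 3.7528
beam 3: φ=-45°, α=15°
  cosα=0.9659 sinα=0.2588 | (1,6) | tMaxX 0.2588 tMaxY 2.0478 | tΔX 1.0353 tΔY 3.8637
    t=0.2588 [x] (2,6)
    t=1.2941 [x] (3,6)
    t=2.0478 [y] (3,7)
    t=2.3294 [x] (4,7)
    t=3.3646 [x] (5,7) — stop
  → r_3 = 3.3646
beam 4: φ=0°, α=60°
  cosα=0.5000 sinα=0.8660 | (1,6) | tMaxX 0.5000 tMaxY 0.6120 | tΔX 2.0000 tΔY 1.1547
    t=0.5000 [x] (2,6)
    t=0.6120 [y] (2,7) — stop
  → r_4 = 0.6120
beam 5: φ=45°, α=105°
  cosα=-0.2588 sinα=0.9659 | (1,6) | tMaxX 2.8978 tMaxY 0.5487 | tΔX 3.8637 tΔY 1.0353
    t=0.5487 [y] (1,7)
    t=1.5840 [y] (1,8) — stop
  → r_5 = 1.5840
beam 6: φ=90°, α=150°
  cosα=-0.8660 sinα=0.5000 | (1,6) | tMaxX 0.8660 tMaxY 1.0600 | tΔX 1.1547 tΔY 2.0000
    t=0.8660 [x] (0,6) — stop
  → r_6 = 0.8660
beam 7: φ=135°, α=195°
  cosα=-0.9659 sinα=-0.2588 | (1,6) | tMaxX 0.7765 tMaxY 1.8159 | tΔX 1.0353 tΔY 3.8637
    t=0.7765 [x] (0,6) — stop
  → r_7 = 0.7765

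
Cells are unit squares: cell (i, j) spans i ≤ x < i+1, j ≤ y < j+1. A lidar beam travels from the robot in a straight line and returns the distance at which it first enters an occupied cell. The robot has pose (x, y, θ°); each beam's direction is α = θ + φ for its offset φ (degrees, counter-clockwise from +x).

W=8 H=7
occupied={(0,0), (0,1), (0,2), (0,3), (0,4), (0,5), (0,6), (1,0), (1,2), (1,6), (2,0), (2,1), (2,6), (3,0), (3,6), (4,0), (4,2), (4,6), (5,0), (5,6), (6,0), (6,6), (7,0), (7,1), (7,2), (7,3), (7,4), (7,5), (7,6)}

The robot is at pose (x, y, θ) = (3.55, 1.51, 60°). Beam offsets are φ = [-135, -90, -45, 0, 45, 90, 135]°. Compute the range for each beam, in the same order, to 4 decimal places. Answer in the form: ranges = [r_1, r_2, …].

beam 1: φ=-135°, α=285°
  cosα=0.2588 sinα=-0.9659 | (3,1) | tMaxX 1.7387 tMaxY 0.5280 | tΔX 3.8637 tΔY 1.0353
    t=0.5280 [y] (3,0) — stop
  → r_1 = 0.5280
beam 2: φ=-90°, α=330°
  cosα=0.8660 sinα=-0.5000 | (3,1) | tMaxX 0.5196 tMaxY 1.0200 | tΔX 1.1547 tΔY 2.0000
    t=0.5196 [x] (4,1)
    t=1.0200 [y] (4,0) — stop
  → r_2 = 1.0200
beam 3: φ=-45°, α=15°
  cosα=0.9659 sinα=0.2588 | (3,1) | tMaxX 0.4659 tMaxY 1.8932 | tΔX 1.0353 tΔY 3.8637
    t=0.4659 [x] (4,1)
    t=1.5012 [x] (5,1)
    t=1.8932 [y] (5,2)
    t=2.5364 [x] (6,2)
    t=3.5717 [x] (7,2) — stop
  → r_3 = 3.5717
beam 4: φ=0°, α=60°
  cosα=0.5000 sinα=0.8660 | (3,1) | tMaxX 0.9000 tMaxY 0.5658 | tΔX 2.0000 tΔY 1.1547
    t=0.5658 [y] (3,2)
    t=0.9000 [x] (4,2) — stop
  → r_4 = 0.9000
beam 5: φ=45°, α=105°
  cosα=-0.2588 sinα=0.9659 | (3,1) | tMaxX 2.1250 tMaxY 0.5073 | tΔX 3.8637 tΔY 1.0353
    t=0.5073 [y] (3,2)
    t=1.5426 [y] (3,3)
    t=2.1250 [x] (2,3)
    t=2.5778 [y] (2,4)
    t=3.6131 [y] (2,5)
    t=4.6484 [y] (2,6) — stop
  → r_5 = 4.6484
beam 6: φ=90°, α=150°
  cosα=-0.8660 sinα=0.5000 | (3,1) | tMaxX 0.6351 tMaxY 0.9800 | tΔX 1.1547 tΔY 2.0000
    t=0.6351 [x] (2,1) — stop
  → r_6 = 0.6351
beam 7: φ=135°, α=195°
  cosα=-0.9659 sinα=-0.2588 | (3,1) | tMaxX 0.5694 tMaxY 1.9705 | tΔX 1.0353 tΔY 3.8637
    t=0.5694 [x] (2,1) — stop
  → r_7 = 0.5694

ranges = [0.5280, 1.0200, 3.5717, 0.9000, 4.6484, 0.6351, 0.5694]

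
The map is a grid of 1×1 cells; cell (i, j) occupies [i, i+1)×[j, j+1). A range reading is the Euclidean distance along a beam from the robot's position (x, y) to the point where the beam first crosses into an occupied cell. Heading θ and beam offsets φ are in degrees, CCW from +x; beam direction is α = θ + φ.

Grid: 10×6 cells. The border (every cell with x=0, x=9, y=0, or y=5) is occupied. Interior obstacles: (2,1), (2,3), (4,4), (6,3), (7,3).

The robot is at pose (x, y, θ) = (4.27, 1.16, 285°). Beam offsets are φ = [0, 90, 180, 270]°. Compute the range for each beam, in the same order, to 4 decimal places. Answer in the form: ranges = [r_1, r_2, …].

ranges = [0.1656, 4.8969, 3.9755, 0.6182]

beam 1: φ=0°, α=285°
  d=(0.2588,-0.9659)  start (4,1)  tX=2.8205 tY=0.1656  stride 1/|dx|=3.8637 1/|dy|=1.0353
    cross y-line → (4,0), t=0.1656 (wall)
  → r_1 = 0.1656
beam 2: φ=90°, α=15°
  d=(0.9659,0.2588)  start (4,1)  tX=0.7558 tY=3.2455  stride 1/|dx|=1.0353 1/|dy|=3.8637
    cross x-line → (5,1), t=0.7558
    cross x-line → (6,1), t=1.7910
    cross x-line → (7,1), t=2.8263
    cross y-line → (7,2), t=3.2455
    cross x-line → (8,2), t=3.8616
    cross x-line → (9,2), t=4.8969 (wall)
  → r_2 = 4.8969
beam 3: φ=180°, α=105°
  d=(-0.2588,0.9659)  start (4,1)  tX=1.0432 tY=0.8696  stride 1/|dx|=3.8637 1/|dy|=1.0353
    cross y-line → (4,2), t=0.8696
    cross x-line → (3,2), t=1.0432
    cross y-line → (3,3), t=1.9049
    cross y-line → (3,4), t=2.9402
    cross y-line → (3,5), t=3.9755 (wall)
  → r_3 = 3.9755
beam 4: φ=270°, α=195°
  d=(-0.9659,-0.2588)  start (4,1)  tX=0.2795 tY=0.6182  stride 1/|dx|=1.0353 1/|dy|=3.8637
    cross x-line → (3,1), t=0.2795
    cross y-line → (3,0), t=0.6182 (wall)
  → r_4 = 0.6182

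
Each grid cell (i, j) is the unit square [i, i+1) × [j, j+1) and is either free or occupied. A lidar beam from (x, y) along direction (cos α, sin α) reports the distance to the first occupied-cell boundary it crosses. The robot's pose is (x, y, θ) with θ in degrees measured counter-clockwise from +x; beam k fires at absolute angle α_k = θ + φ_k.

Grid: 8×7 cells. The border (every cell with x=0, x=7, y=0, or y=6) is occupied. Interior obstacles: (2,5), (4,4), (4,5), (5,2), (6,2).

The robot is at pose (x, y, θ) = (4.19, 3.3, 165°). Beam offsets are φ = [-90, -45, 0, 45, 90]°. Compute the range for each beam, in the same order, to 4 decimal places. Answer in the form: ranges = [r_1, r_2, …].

ranges = [0.7247, 2.3800, 3.3025, 3.6835, 2.3811]

beam 1: φ=-90°, α=75°
  direction (0.2588, 0.9659); cell (4,3); t to first gridline: x 3.1296, y 0.7247 (then +3.8637 / +1.0353)
    (4,4) via y @ 0.7247  # hit
  → r_1 = 0.7247
beam 2: φ=-45°, α=120°
  direction (-0.5000, 0.8660); cell (4,3); t to first gridline: x 0.3800, y 0.8083 (then +2.0000 / +1.1547)
    (3,3) via x @ 0.3800
    (3,4) via y @ 0.8083
    (3,5) via y @ 1.9630
    (2,5) via x @ 2.3800  # hit
  → r_2 = 2.3800
beam 3: φ=0°, α=165°
  direction (-0.9659, 0.2588); cell (4,3); t to first gridline: x 0.1967, y 2.7046 (then +1.0353 / +3.8637)
    (3,3) via x @ 0.1967
    (2,3) via x @ 1.2320
    (1,3) via x @ 2.2673
    (1,4) via y @ 2.7046
    (0,4) via x @ 3.3025  # hit
  → r_3 = 3.3025
beam 4: φ=45°, α=210°
  direction (-0.8660, -0.5000); cell (4,3); t to first gridline: x 0.2194, y 0.6000 (then +1.1547 / +2.0000)
    (3,3) via x @ 0.2194
    (3,2) via y @ 0.6000
    (2,2) via x @ 1.3741
    (1,2) via x @ 2.5288
    (1,1) via y @ 2.6000
    (0,1) via x @ 3.6835  # hit
  → r_4 = 3.6835
beam 5: φ=90°, α=255°
  direction (-0.2588, -0.9659); cell (4,3); t to first gridline: x 0.7341, y 0.3106 (then +3.8637 / +1.0353)
    (4,2) via y @ 0.3106
    (3,2) via x @ 0.7341
    (3,1) via y @ 1.3459
    (3,0) via y @ 2.3811  # hit
  → r_5 = 2.3811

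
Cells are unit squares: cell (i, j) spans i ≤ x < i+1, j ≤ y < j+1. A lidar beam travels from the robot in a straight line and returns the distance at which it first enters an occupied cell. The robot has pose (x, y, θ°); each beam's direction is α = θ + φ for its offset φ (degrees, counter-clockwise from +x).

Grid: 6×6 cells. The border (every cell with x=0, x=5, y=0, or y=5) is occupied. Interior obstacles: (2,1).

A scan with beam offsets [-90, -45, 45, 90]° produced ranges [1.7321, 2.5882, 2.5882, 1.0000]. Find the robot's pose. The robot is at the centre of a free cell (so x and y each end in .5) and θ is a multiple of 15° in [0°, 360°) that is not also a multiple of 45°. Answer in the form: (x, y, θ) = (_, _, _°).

Enumerate (i+0.5, j+0.5, θ) over the 15 free cells and 16 admissible headings. For each, cast all 4 beams and compare to the given ranges.
  (4.5, 1.5, 285°): beam 1 = 1.5529 ≠ 1.7321 ✗
  (2.5, 3.5, 60°): beam 1 = 2.8868 ≠ 1.7321 ✗
  (1.5, 2.5, 150°): beam 1 = 2.8868 ≠ 1.7321 ✗
  (1.5, 2.5, 30°): beam 1 = 1.0000 ≠ 1.7321 ✗
  …
  (3.5, 2.5, 120°): r_1=1.7321, r_2=2.5882, r_3=2.5882, r_4=1.0000 — all match ✓
Only this pose fits every beam.

(x, y, θ) = (3.5, 2.5, 120°)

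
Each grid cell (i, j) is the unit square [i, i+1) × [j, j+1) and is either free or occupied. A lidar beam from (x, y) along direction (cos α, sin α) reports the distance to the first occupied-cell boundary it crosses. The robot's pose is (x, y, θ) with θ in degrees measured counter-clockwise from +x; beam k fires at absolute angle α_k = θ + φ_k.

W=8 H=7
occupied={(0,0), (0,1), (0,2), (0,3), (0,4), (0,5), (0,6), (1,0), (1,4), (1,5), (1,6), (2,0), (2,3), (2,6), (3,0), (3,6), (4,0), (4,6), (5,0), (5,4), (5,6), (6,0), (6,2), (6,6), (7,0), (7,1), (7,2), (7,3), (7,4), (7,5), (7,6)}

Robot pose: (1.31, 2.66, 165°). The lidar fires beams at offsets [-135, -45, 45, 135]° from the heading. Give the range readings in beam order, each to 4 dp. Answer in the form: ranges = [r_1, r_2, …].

ranges = [0.7967, 0.6200, 0.3580, 1.9168]

beam 1: φ=-135°, α=30°
  dir = (cos 30°, sin 30°) = (0.8660, 0.5000); from cell (1,2)
  next x-line at t=0.7967, next y-line at t=0.6800; Δt_x=1.1547, Δt_y=2.0000
    y: enter (1,3) at t=0.6800
    x: enter (2,3) at t=0.7967 ← occupied
  → r_1 = 0.7967
beam 2: φ=-45°, α=120°
  dir = (cos 120°, sin 120°) = (-0.5000, 0.8660); from cell (1,2)
  next x-line at t=0.6200, next y-line at t=0.3926; Δt_x=2.0000, Δt_y=1.1547
    y: enter (1,3) at t=0.3926
    x: enter (0,3) at t=0.6200 ← occupied
  → r_2 = 0.6200
beam 3: φ=45°, α=210°
  dir = (cos 210°, sin 210°) = (-0.8660, -0.5000); from cell (1,2)
  next x-line at t=0.3580, next y-line at t=1.3200; Δt_x=1.1547, Δt_y=2.0000
    x: enter (0,2) at t=0.3580 ← occupied
  → r_3 = 0.3580
beam 4: φ=135°, α=300°
  dir = (cos 300°, sin 300°) = (0.5000, -0.8660); from cell (1,2)
  next x-line at t=1.3800, next y-line at t=0.7621; Δt_x=2.0000, Δt_y=1.1547
    y: enter (1,1) at t=0.7621
    x: enter (2,1) at t=1.3800
    y: enter (2,0) at t=1.9168 ← occupied
  → r_4 = 1.9168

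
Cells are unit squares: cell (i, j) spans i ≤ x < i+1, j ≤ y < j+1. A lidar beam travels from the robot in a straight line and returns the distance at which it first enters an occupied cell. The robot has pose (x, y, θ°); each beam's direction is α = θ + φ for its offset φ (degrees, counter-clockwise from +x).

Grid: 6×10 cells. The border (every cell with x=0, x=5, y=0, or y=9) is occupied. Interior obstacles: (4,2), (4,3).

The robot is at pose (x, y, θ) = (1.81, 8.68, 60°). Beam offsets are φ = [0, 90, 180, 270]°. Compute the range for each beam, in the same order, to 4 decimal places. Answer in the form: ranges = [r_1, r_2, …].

ranges = [0.3695, 0.6400, 1.6200, 3.6835]

beam 1: φ=0°, α=60°
  dir = (cos 60°, sin 60°) = (0.5000, 0.8660); from cell (1,8)
  next x-line at t=0.3800, next y-line at t=0.3695; Δt_x=2.0000, Δt_y=1.1547
    y: enter (1,9) at t=0.3695 ← occupied
  → r_1 = 0.3695
beam 2: φ=90°, α=150°
  dir = (cos 150°, sin 150°) = (-0.8660, 0.5000); from cell (1,8)
  next x-line at t=0.9353, next y-line at t=0.6400; Δt_x=1.1547, Δt_y=2.0000
    y: enter (1,9) at t=0.6400 ← occupied
  → r_2 = 0.6400
beam 3: φ=180°, α=240°
  dir = (cos 240°, sin 240°) = (-0.5000, -0.8660); from cell (1,8)
  next x-line at t=1.6200, next y-line at t=0.7852; Δt_x=2.0000, Δt_y=1.1547
    y: enter (1,7) at t=0.7852
    x: enter (0,7) at t=1.6200 ← occupied
  → r_3 = 1.6200
beam 4: φ=270°, α=330°
  dir = (cos 330°, sin 330°) = (0.8660, -0.5000); from cell (1,8)
  next x-line at t=0.2194, next y-line at t=1.3600; Δt_x=1.1547, Δt_y=2.0000
    x: enter (2,8) at t=0.2194
    y: enter (2,7) at t=1.3600
    x: enter (3,7) at t=1.3741
    x: enter (4,7) at t=2.5288
    y: enter (4,6) at t=3.3600
    x: enter (5,6) at t=3.6835 ← occupied
  → r_4 = 3.6835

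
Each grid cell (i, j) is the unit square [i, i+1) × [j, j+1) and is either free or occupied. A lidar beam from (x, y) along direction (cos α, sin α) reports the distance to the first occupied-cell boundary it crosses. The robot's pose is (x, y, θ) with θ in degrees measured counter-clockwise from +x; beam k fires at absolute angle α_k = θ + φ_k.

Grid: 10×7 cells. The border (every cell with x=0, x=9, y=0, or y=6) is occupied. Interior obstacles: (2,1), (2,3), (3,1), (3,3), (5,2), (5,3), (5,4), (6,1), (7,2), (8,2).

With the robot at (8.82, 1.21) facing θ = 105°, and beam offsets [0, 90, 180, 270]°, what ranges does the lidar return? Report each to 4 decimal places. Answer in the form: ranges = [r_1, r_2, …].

beam 1: φ=0°, α=105°
  d=(-0.2588,0.9659)  start (8,1)  tX=3.1682 tY=0.8179  stride 1/|dx|=3.8637 1/|dy|=1.0353
    cross y-line → (8,2), t=0.8179 (wall)
  → r_1 = 0.8179
beam 2: φ=90°, α=195°
  d=(-0.9659,-0.2588)  start (8,1)  tX=0.8489 tY=0.8114  stride 1/|dx|=1.0353 1/|dy|=3.8637
    cross y-line → (8,0), t=0.8114 (wall)
  → r_2 = 0.8114
beam 3: φ=180°, α=285°
  d=(0.2588,-0.9659)  start (8,1)  tX=0.6955 tY=0.2174  stride 1/|dx|=3.8637 1/|dy|=1.0353
    cross y-line → (8,0), t=0.2174 (wall)
  → r_3 = 0.2174
beam 4: φ=270°, α=15°
  d=(0.9659,0.2588)  start (8,1)  tX=0.1863 tY=3.0523  stride 1/|dx|=1.0353 1/|dy|=3.8637
    cross x-line → (9,1), t=0.1863 (wall)
  → r_4 = 0.1863

ranges = [0.8179, 0.8114, 0.2174, 0.1863]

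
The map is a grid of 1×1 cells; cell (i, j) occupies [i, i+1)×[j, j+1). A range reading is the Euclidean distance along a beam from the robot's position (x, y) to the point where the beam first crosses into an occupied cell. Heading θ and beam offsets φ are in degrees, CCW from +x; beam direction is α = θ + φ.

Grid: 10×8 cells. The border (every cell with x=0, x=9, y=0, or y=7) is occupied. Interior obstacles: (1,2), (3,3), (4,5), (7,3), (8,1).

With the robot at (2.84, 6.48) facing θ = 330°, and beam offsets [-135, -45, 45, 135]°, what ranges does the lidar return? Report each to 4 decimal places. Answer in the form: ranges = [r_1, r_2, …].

ranges = [1.9049, 2.5675, 2.0091, 0.5383]

beam 1: φ=-135°, α=195°
  cosα=-0.9659 sinα=-0.2588 | (2,6) | tMaxX 0.8696 tMaxY 1.8546 | tΔX 1.0353 tΔY 3.8637
    t=0.8696 [x] (1,6)
    t=1.8546 [y] (1,5)
    t=1.9049 [x] (0,5) — stop
  → r_1 = 1.9049
beam 2: φ=-45°, α=285°
  cosα=0.2588 sinα=-0.9659 | (2,6) | tMaxX 0.6182 tMaxY 0.4969 | tΔX 3.8637 tΔY 1.0353
    t=0.4969 [y] (2,5)
    t=0.6182 [x] (3,5)
    t=1.5322 [y] (3,4)
    t=2.5675 [y] (3,3) — stop
  → r_2 = 2.5675
beam 3: φ=45°, α=15°
  cosα=0.9659 sinα=0.2588 | (2,6) | tMaxX 0.1656 tMaxY 2.0091 | tΔX 1.0353 tΔY 3.8637
    t=0.1656 [x] (3,6)
    t=1.2009 [x] (4,6)
    t=2.0091 [y] (4,7) — stop
  → r_3 = 2.0091
beam 4: φ=135°, α=105°
  cosα=-0.2588 sinα=0.9659 | (2,6) | tMaxX 3.2455 tMaxY 0.5383 | tΔX 3.8637 tΔY 1.0353
    t=0.5383 [y] (2,7) — stop
  → r_4 = 0.5383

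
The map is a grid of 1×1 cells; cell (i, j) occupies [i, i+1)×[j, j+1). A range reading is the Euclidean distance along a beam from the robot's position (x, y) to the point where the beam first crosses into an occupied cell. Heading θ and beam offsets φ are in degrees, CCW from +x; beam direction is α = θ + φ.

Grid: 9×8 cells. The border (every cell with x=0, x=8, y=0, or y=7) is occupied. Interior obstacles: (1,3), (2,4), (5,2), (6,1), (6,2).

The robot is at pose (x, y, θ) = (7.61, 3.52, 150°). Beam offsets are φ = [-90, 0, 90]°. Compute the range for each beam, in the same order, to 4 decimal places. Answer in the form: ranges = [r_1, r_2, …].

ranges = [0.7800, 6.9600, 1.2200]

beam 1: φ=-90°, α=60°
  dir = (cos 60°, sin 60°) = (0.5000, 0.8660); from cell (7,3)
  next x-line at t=0.7800, next y-line at t=0.5543; Δt_x=2.0000, Δt_y=1.1547
    y: enter (7,4) at t=0.5543
    x: enter (8,4) at t=0.7800 ← occupied
  → r_1 = 0.7800
beam 2: φ=0°, α=150°
  dir = (cos 150°, sin 150°) = (-0.8660, 0.5000); from cell (7,3)
  next x-line at t=0.7044, next y-line at t=0.9600; Δt_x=1.1547, Δt_y=2.0000
    x: enter (6,3) at t=0.7044
    y: enter (6,4) at t=0.9600
    x: enter (5,4) at t=1.8591
    y: enter (5,5) at t=2.9600
    x: enter (4,5) at t=3.0138
    x: enter (3,5) at t=4.1685
    y: enter (3,6) at t=4.9600
    x: enter (2,6) at t=5.3232
    x: enter (1,6) at t=6.4779
    y: enter (1,7) at t=6.9600 ← occupied
  → r_2 = 6.9600
beam 3: φ=90°, α=240°
  dir = (cos 240°, sin 240°) = (-0.5000, -0.8660); from cell (7,3)
  next x-line at t=1.2200, next y-line at t=0.6004; Δt_x=2.0000, Δt_y=1.1547
    y: enter (7,2) at t=0.6004
    x: enter (6,2) at t=1.2200 ← occupied
  → r_3 = 1.2200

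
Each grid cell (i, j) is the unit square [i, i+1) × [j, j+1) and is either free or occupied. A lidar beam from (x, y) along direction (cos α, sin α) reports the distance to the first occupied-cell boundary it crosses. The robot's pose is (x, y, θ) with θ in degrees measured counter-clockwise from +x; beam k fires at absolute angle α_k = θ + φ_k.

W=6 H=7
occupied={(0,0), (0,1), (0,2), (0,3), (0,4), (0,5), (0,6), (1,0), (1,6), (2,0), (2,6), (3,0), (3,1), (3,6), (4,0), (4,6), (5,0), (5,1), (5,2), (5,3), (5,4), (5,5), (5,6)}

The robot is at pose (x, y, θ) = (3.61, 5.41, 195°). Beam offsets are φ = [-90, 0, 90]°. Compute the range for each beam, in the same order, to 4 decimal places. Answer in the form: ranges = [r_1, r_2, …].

ranges = [0.6108, 2.7021, 4.5656]

beam 1: φ=-90°, α=105°
  cosα=-0.2588 sinα=0.9659 | (3,5) | tMaxX 2.3569 tMaxY 0.6108 | tΔX 3.8637 tΔY 1.0353
    t=0.6108 [y] (3,6) — stop
  → r_1 = 0.6108
beam 2: φ=0°, α=195°
  cosα=-0.9659 sinα=-0.2588 | (3,5) | tMaxX 0.6315 tMaxY 1.5841 | tΔX 1.0353 tΔY 3.8637
    t=0.6315 [x] (2,5)
    t=1.5841 [y] (2,4)
    t=1.6668 [x] (1,4)
    t=2.7021 [x] (0,4) — stop
  → r_2 = 2.7021
beam 3: φ=90°, α=285°
  cosα=0.2588 sinα=-0.9659 | (3,5) | tMaxX 1.5068 tMaxY 0.4245 | tΔX 3.8637 tΔY 1.0353
    t=0.4245 [y] (3,4)
    t=1.4597 [y] (3,3)
    t=1.5068 [x] (4,3)
    t=2.4950 [y] (4,2)
    t=3.5303 [y] (4,1)
    t=4.5656 [y] (4,0) — stop
  → r_3 = 4.5656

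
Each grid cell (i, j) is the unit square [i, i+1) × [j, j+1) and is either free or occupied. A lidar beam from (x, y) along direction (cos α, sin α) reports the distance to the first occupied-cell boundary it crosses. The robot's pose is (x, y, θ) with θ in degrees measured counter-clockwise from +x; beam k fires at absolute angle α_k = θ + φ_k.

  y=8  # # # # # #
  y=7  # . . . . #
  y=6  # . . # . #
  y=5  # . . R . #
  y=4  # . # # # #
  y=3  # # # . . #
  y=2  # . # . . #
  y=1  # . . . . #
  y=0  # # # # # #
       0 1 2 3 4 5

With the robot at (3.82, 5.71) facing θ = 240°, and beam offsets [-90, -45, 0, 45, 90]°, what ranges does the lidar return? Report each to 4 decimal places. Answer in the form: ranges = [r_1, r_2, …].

ranges = [0.5800, 2.9195, 0.8198, 0.7350, 1.3625]

beam 1: φ=-90°, α=150°
  dir = (cos 150°, sin 150°) = (-0.8660, 0.5000); from cell (3,5)
  next x-line at t=0.9469, next y-line at t=0.5800; Δt_x=1.1547, Δt_y=2.0000
    y: enter (3,6) at t=0.5800 ← occupied
  → r_1 = 0.5800
beam 2: φ=-45°, α=195°
  dir = (cos 195°, sin 195°) = (-0.9659, -0.2588); from cell (3,5)
  next x-line at t=0.8489, next y-line at t=2.7432; Δt_x=1.0353, Δt_y=3.8637
    x: enter (2,5) at t=0.8489
    x: enter (1,5) at t=1.8842
    y: enter (1,4) at t=2.7432
    x: enter (0,4) at t=2.9195 ← occupied
  → r_2 = 2.9195
beam 3: φ=0°, α=240°
  dir = (cos 240°, sin 240°) = (-0.5000, -0.8660); from cell (3,5)
  next x-line at t=1.6400, next y-line at t=0.8198; Δt_x=2.0000, Δt_y=1.1547
    y: enter (3,4) at t=0.8198 ← occupied
  → r_3 = 0.8198
beam 4: φ=45°, α=285°
  dir = (cos 285°, sin 285°) = (0.2588, -0.9659); from cell (3,5)
  next x-line at t=0.6955, next y-line at t=0.7350; Δt_x=3.8637, Δt_y=1.0353
    x: enter (4,5) at t=0.6955
    y: enter (4,4) at t=0.7350 ← occupied
  → r_4 = 0.7350
beam 5: φ=90°, α=330°
  dir = (cos 330°, sin 330°) = (0.8660, -0.5000); from cell (3,5)
  next x-line at t=0.2078, next y-line at t=1.4200; Δt_x=1.1547, Δt_y=2.0000
    x: enter (4,5) at t=0.2078
    x: enter (5,5) at t=1.3625 ← occupied
  → r_5 = 1.3625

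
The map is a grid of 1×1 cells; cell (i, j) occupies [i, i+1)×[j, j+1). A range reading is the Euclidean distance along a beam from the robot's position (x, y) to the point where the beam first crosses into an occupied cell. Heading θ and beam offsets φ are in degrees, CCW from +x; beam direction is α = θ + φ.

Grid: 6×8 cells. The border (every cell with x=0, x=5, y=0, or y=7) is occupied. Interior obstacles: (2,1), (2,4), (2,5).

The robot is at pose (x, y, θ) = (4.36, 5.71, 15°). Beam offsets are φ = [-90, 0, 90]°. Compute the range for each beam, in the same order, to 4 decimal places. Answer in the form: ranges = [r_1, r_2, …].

beam 1: φ=-90°, α=285°
  dir = (cos 285°, sin 285°) = (0.2588, -0.9659); from cell (4,5)
  next x-line at t=2.4728, next y-line at t=0.7350; Δt_x=3.8637, Δt_y=1.0353
    y: enter (4,4) at t=0.7350
    y: enter (4,3) at t=1.7703
    x: enter (5,3) at t=2.4728 ← occupied
  → r_1 = 2.4728
beam 2: φ=0°, α=15°
  dir = (cos 15°, sin 15°) = (0.9659, 0.2588); from cell (4,5)
  next x-line at t=0.6626, next y-line at t=1.1205; Δt_x=1.0353, Δt_y=3.8637
    x: enter (5,5) at t=0.6626 ← occupied
  → r_2 = 0.6626
beam 3: φ=90°, α=105°
  dir = (cos 105°, sin 105°) = (-0.2588, 0.9659); from cell (4,5)
  next x-line at t=1.3909, next y-line at t=0.3002; Δt_x=3.8637, Δt_y=1.0353
    y: enter (4,6) at t=0.3002
    y: enter (4,7) at t=1.3355 ← occupied
  → r_3 = 1.3355

ranges = [2.4728, 0.6626, 1.3355]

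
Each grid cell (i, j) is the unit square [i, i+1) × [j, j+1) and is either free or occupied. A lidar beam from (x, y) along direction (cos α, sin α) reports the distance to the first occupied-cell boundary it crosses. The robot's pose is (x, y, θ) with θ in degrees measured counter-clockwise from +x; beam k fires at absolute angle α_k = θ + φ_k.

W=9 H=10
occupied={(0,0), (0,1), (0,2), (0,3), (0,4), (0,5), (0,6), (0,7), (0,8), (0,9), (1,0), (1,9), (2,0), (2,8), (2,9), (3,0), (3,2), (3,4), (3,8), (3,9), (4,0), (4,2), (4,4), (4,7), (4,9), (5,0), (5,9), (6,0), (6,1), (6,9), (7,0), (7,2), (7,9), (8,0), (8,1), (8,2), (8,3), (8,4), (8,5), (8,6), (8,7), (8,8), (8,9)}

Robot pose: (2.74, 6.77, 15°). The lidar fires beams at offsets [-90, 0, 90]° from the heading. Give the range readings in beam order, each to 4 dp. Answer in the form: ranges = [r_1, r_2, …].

ranges = [1.8324, 1.3044, 1.2734]

beam 1: φ=-90°, α=285°
  d=(0.2588,-0.9659)  start (2,6)  tX=1.0046 tY=0.7972  stride 1/|dx|=3.8637 1/|dy|=1.0353
    cross y-line → (2,5), t=0.7972
    cross x-line → (3,5), t=1.0046
    cross y-line → (3,4), t=1.8324 (wall)
  → r_1 = 1.8324
beam 2: φ=0°, α=15°
  d=(0.9659,0.2588)  start (2,6)  tX=0.2692 tY=0.8887  stride 1/|dx|=1.0353 1/|dy|=3.8637
    cross x-line → (3,6), t=0.2692
    cross y-line → (3,7), t=0.8887
    cross x-line → (4,7), t=1.3044 (wall)
  → r_2 = 1.3044
beam 3: φ=90°, α=105°
  d=(-0.2588,0.9659)  start (2,6)  tX=2.8591 tY=0.2381  stride 1/|dx|=3.8637 1/|dy|=1.0353
    cross y-line → (2,7), t=0.2381
    cross y-line → (2,8), t=1.2734 (wall)
  → r_3 = 1.2734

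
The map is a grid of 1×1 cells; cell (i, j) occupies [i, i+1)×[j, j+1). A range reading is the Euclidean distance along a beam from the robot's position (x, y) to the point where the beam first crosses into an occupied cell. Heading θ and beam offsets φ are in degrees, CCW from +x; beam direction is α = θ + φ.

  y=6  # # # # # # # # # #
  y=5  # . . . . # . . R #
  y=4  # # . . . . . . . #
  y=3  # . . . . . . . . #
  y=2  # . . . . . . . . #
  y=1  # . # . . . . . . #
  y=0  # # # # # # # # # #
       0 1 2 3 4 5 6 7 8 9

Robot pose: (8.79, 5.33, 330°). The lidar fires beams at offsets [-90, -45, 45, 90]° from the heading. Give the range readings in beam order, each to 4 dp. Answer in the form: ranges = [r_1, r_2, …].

ranges = [4.9999, 0.8114, 0.2174, 0.4200]

beam 1: φ=-90°, α=240°
  cosα=-0.5000 sinα=-0.8660 | (8,5) | tMaxX 1.5800 tMaxY 0.3811 | tΔX 2.0000 tΔY 1.1547
    t=0.3811 [y] (8,4)
    t=1.5358 [y] (8,3)
    t=1.5800 [x] (7,3)
    t=2.6905 [y] (7,2)
    t=3.5800 [x] (6,2)
    t=3.8452 [y] (6,1)
    t=4.9999 [y] (6,0) — stop
  → r_1 = 4.9999
beam 2: φ=-45°, α=285°
  cosα=0.2588 sinα=-0.9659 | (8,5) | tMaxX 0.8114 tMaxY 0.3416 | tΔX 3.8637 tΔY 1.0353
    t=0.3416 [y] (8,4)
    t=0.8114 [x] (9,4) — stop
  → r_2 = 0.8114
beam 3: φ=45°, α=15°
  cosα=0.9659 sinα=0.2588 | (8,5) | tMaxX 0.2174 tMaxY 2.5887 | tΔX 1.0353 tΔY 3.8637
    t=0.2174 [x] (9,5) — stop
  → r_3 = 0.2174
beam 4: φ=90°, α=60°
  cosα=0.5000 sinα=0.8660 | (8,5) | tMaxX 0.4200 tMaxY 0.7736 | tΔX 2.0000 tΔY 1.1547
    t=0.4200 [x] (9,5) — stop
  → r_4 = 0.4200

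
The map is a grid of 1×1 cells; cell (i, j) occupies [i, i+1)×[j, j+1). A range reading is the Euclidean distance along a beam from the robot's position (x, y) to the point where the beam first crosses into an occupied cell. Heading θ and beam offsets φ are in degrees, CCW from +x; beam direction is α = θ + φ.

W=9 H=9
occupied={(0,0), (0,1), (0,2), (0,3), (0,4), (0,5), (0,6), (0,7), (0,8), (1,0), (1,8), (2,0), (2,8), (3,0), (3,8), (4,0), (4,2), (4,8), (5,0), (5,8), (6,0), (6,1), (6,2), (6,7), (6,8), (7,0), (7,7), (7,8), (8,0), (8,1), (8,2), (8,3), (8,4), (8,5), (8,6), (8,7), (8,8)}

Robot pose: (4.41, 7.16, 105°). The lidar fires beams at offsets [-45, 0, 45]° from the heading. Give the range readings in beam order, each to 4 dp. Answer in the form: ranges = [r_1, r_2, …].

ranges = [0.9699, 0.8696, 1.6800]

beam 1: φ=-45°, α=60°
  d=(0.5000,0.8660)  start (4,7)  tX=1.1800 tY=0.9699  stride 1/|dx|=2.0000 1/|dy|=1.1547
    cross y-line → (4,8), t=0.9699 (wall)
  → r_1 = 0.9699
beam 2: φ=0°, α=105°
  d=(-0.2588,0.9659)  start (4,7)  tX=1.5841 tY=0.8696  stride 1/|dx|=3.8637 1/|dy|=1.0353
    cross y-line → (4,8), t=0.8696 (wall)
  → r_2 = 0.8696
beam 3: φ=45°, α=150°
  d=(-0.8660,0.5000)  start (4,7)  tX=0.4734 tY=1.6800  stride 1/|dx|=1.1547 1/|dy|=2.0000
    cross x-line → (3,7), t=0.4734
    cross x-line → (2,7), t=1.6281
    cross y-line → (2,8), t=1.6800 (wall)
  → r_3 = 1.6800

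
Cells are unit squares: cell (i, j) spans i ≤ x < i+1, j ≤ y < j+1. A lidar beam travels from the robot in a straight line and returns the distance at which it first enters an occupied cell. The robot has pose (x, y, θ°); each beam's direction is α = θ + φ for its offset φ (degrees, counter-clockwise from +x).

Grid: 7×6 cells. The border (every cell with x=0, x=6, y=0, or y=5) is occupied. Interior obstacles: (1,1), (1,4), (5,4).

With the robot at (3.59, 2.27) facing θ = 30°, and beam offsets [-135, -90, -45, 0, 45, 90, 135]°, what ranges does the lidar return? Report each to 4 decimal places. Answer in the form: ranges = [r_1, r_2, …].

ranges = [1.3148, 1.4665, 2.4950, 2.7828, 2.8263, 3.1523, 2.6814]

beam 1: φ=-135°, α=255°
  cosα=-0.2588 sinα=-0.9659 | (3,2) | tMaxX 2.2796 tMaxY 0.2795 | tΔX 3.8637 tΔY 1.0353
    t=0.2795 [y] (3,1)
    t=1.3148 [y] (3,0) — stop
  → r_1 = 1.3148
beam 2: φ=-90°, α=300°
  cosα=0.5000 sinα=-0.8660 | (3,2) | tMaxX 0.8200 tMaxY 0.3118 | tΔX 2.0000 tΔY 1.1547
    t=0.3118 [y] (3,1)
    t=0.8200 [x] (4,1)
    t=1.4665 [y] (4,0) — stop
  → r_2 = 1.4665
beam 3: φ=-45°, α=345°
  cosα=0.9659 sinα=-0.2588 | (3,2) | tMaxX 0.4245 tMaxY 1.0432 | tΔX 1.0353 tΔY 3.8637
    t=0.4245 [x] (4,2)
    t=1.0432 [y] (4,1)
    t=1.4597 [x] (5,1)
    t=2.4950 [x] (6,1) — stop
  → r_3 = 2.4950
beam 4: φ=0°, α=30°
  cosα=0.8660 sinα=0.5000 | (3,2) | tMaxX 0.4734 tMaxY 1.4600 | tΔX 1.1547 tΔY 2.0000
    t=0.4734 [x] (4,2)
    t=1.4600 [y] (4,3)
    t=1.6281 [x] (5,3)
    t=2.7828 [x] (6,3) — stop
  → r_4 = 2.7828
beam 5: φ=45°, α=75°
  cosα=0.2588 sinα=0.9659 | (3,2) | tMaxX 1.5841 tMaxY 0.7558 | tΔX 3.8637 tΔY 1.0353
    t=0.7558 [y] (3,3)
    t=1.5841 [x] (4,3)
    t=1.7910 [y] (4,4)
    t=2.8263 [y] (4,5) — stop
  → r_5 = 2.8263
beam 6: φ=90°, α=120°
  cosα=-0.5000 sinα=0.8660 | (3,2) | tMaxX 1.1800 tMaxY 0.8429 | tΔX 2.0000 tΔY 1.1547
    t=0.8429 [y] (3,3)
    t=1.1800 [x] (2,3)
    t=1.9976 [y] (2,4)
    t=3.1523 [y] (2,5) — stop
  → r_6 = 3.1523
beam 7: φ=135°, α=165°
  cosα=-0.9659 sinα=0.2588 | (3,2) | tMaxX 0.6108 tMaxY 2.8205 | tΔX 1.0353 tΔY 3.8637
    t=0.6108 [x] (2,2)
    t=1.6461 [x] (1,2)
    t=2.6814 [x] (0,2) — stop
  → r_7 = 2.6814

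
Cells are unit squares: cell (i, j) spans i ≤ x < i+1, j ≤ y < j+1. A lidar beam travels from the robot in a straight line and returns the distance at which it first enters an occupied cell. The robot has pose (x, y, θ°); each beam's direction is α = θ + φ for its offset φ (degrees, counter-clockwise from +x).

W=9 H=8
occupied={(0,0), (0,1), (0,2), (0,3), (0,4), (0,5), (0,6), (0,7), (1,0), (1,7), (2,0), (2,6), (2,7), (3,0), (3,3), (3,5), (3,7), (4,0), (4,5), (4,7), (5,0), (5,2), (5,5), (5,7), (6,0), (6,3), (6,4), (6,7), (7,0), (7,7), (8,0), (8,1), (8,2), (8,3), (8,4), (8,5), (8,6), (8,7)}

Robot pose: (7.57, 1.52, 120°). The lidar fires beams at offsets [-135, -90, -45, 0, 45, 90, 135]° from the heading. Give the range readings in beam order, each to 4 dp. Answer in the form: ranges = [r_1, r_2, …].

ranges = [0.4452, 0.4965, 1.6614, 1.7090, 1.8546, 1.0400, 0.5383]

beam 1: φ=-135°, α=345°
  direction (0.9659, -0.2588); cell (7,1); t to first gridline: x 0.4452, y 2.0091 (then +1.0353 / +3.8637)
    (8,1) via x @ 0.4452  # hit
  → r_1 = 0.4452
beam 2: φ=-90°, α=30°
  direction (0.8660, 0.5000); cell (7,1); t to first gridline: x 0.4965, y 0.9600 (then +1.1547 / +2.0000)
    (8,1) via x @ 0.4965  # hit
  → r_2 = 0.4965
beam 3: φ=-45°, α=75°
  direction (0.2588, 0.9659); cell (7,1); t to first gridline: x 1.6614, y 0.4969 (then +3.8637 / +1.0353)
    (7,2) via y @ 0.4969
    (7,3) via y @ 1.5322
    (8,3) via x @ 1.6614  # hit
  → r_3 = 1.6614
beam 4: φ=0°, α=120°
  direction (-0.5000, 0.8660); cell (7,1); t to first gridline: x 1.1400, y 0.5543 (then +2.0000 / +1.1547)
    (7,2) via y @ 0.5543
    (6,2) via x @ 1.1400
    (6,3) via y @ 1.7090  # hit
  → r_4 = 1.7090
beam 5: φ=45°, α=165°
  direction (-0.9659, 0.2588); cell (7,1); t to first gridline: x 0.5901, y 1.8546 (then +1.0353 / +3.8637)
    (6,1) via x @ 0.5901
    (5,1) via x @ 1.6254
    (5,2) via y @ 1.8546  # hit
  → r_5 = 1.8546
beam 6: φ=90°, α=210°
  direction (-0.8660, -0.5000); cell (7,1); t to first gridline: x 0.6582, y 1.0400 (then +1.1547 / +2.0000)
    (6,1) via x @ 0.6582
    (6,0) via y @ 1.0400  # hit
  → r_6 = 1.0400
beam 7: φ=135°, α=255°
  direction (-0.2588, -0.9659); cell (7,1); t to first gridline: x 2.2023, y 0.5383 (then +3.8637 / +1.0353)
    (7,0) via y @ 0.5383  # hit
  → r_7 = 0.5383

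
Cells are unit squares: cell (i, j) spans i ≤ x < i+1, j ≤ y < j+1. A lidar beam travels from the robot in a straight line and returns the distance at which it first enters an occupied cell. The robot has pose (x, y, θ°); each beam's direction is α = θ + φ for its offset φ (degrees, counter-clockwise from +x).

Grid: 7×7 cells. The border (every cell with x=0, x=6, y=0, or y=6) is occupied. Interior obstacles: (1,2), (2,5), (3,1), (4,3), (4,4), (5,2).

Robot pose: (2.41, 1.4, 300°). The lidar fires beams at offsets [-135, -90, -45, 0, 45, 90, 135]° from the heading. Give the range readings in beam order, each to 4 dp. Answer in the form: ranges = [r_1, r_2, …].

ranges = [1.4597, 0.8000, 0.4141, 0.4619, 0.6108, 0.6813, 4.7623]

beam 1: φ=-135°, α=165°
  cosα=-0.9659 sinα=0.2588 | (2,1) | tMaxX 0.4245 tMaxY 2.3182 | tΔX 1.0353 tΔY 3.8637
    t=0.4245 [x] (1,1)
    t=1.4597 [x] (0,1) — stop
  → r_1 = 1.4597
beam 2: φ=-90°, α=210°
  cosα=-0.8660 sinα=-0.5000 | (2,1) | tMaxX 0.4734 tMaxY 0.8000 | tΔX 1.1547 tΔY 2.0000
    t=0.4734 [x] (1,1)
    t=0.8000 [y] (1,0) — stop
  → r_2 = 0.8000
beam 3: φ=-45°, α=255°
  cosα=-0.2588 sinα=-0.9659 | (2,1) | tMaxX 1.5841 tMaxY 0.4141 | tΔX 3.8637 tΔY 1.0353
    t=0.4141 [y] (2,0) — stop
  → r_3 = 0.4141
beam 4: φ=0°, α=300°
  cosα=0.5000 sinα=-0.8660 | (2,1) | tMaxX 1.1800 tMaxY 0.4619 | tΔX 2.0000 tΔY 1.1547
    t=0.4619 [y] (2,0) — stop
  → r_4 = 0.4619
beam 5: φ=45°, α=345°
  cosα=0.9659 sinα=-0.2588 | (2,1) | tMaxX 0.6108 tMaxY 1.5455 | tΔX 1.0353 tΔY 3.8637
    t=0.6108 [x] (3,1) — stop
  → r_5 = 0.6108
beam 6: φ=90°, α=30°
  cosα=0.8660 sinα=0.5000 | (2,1) | tMaxX 0.6813 tMaxY 1.2000 | tΔX 1.1547 tΔY 2.0000
    t=0.6813 [x] (3,1) — stop
  → r_6 = 0.6813
beam 7: φ=135°, α=75°
  cosα=0.2588 sinα=0.9659 | (2,1) | tMaxX 2.2796 tMaxY 0.6212 | tΔX 3.8637 tΔY 1.0353
    t=0.6212 [y] (2,2)
    t=1.6564 [y] (2,3)
    t=2.2796 [x] (3,3)
    t=2.6917 [y] (3,4)
    t=3.7270 [y] (3,5)
    t=4.7623 [y] (3,6) — stop
  → r_7 = 4.7623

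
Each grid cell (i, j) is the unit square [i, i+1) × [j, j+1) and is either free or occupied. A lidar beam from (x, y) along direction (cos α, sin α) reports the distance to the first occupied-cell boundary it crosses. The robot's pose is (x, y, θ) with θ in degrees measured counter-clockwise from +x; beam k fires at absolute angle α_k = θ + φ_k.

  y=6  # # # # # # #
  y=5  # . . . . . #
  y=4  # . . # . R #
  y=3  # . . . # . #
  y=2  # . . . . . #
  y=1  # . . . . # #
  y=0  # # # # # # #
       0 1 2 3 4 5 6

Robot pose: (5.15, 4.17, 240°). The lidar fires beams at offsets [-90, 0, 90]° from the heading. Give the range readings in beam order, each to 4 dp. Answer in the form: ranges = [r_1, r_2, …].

beam 1: φ=-90°, α=150°
  d=(-0.8660,0.5000)  start (5,4)  tX=0.1732 tY=1.6600  stride 1/|dx|=1.1547 1/|dy|=2.0000
    cross x-line → (4,4), t=0.1732
    cross x-line → (3,4), t=1.3279 (wall)
  → r_1 = 1.3279
beam 2: φ=0°, α=240°
  d=(-0.5000,-0.8660)  start (5,4)  tX=0.3000 tY=0.1963  stride 1/|dx|=2.0000 1/|dy|=1.1547
    cross y-line → (5,3), t=0.1963
    cross x-line → (4,3), t=0.3000 (wall)
  → r_2 = 0.3000
beam 3: φ=90°, α=330°
  d=(0.8660,-0.5000)  start (5,4)  tX=0.9815 tY=0.3400  stride 1/|dx|=1.1547 1/|dy|=2.0000
    cross y-line → (5,3), t=0.3400
    cross x-line → (6,3), t=0.9815 (wall)
  → r_3 = 0.9815

ranges = [1.3279, 0.3000, 0.9815]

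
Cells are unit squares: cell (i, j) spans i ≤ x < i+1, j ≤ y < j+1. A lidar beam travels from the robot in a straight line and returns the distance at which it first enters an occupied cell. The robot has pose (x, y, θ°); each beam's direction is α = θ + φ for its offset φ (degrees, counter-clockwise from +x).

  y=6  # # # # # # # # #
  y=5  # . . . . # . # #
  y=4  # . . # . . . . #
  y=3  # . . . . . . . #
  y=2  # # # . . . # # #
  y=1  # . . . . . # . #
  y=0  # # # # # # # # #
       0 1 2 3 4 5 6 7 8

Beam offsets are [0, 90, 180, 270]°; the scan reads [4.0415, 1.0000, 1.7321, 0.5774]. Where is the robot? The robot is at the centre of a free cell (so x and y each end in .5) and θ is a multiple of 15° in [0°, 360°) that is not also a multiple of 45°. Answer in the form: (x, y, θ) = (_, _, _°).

Candidates: 27 free-cell centres × 16 headings = 432 poses. Raycast each; keep the one whose scan matches to 4 dp.
  (2.5, 1.5, 120°): beam 1 = 0.5774 ≠ 4.0415 ✗
  (4.5, 1.5, 285°): beam 1 = 0.5176 ≠ 4.0415 ✗
  (7.5, 3.5, 60°): beam 1 = 1.0000 ≠ 4.0415 ✗
  (4.5, 1.5, 165°): beam 1 = 1.9319 ≠ 4.0415 ✗
  (1.5, 5.5, 300°): beam 1 = 2.8868 ≠ 4.0415 ✗
  …
  (2.5, 3.5, 330°): r_1=4.0415, r_2=1.0000, r_3=1.7321, r_4=0.5774 — all match ✓
Unique over the lattice → pose = (2.5, 3.5, 330°).

(x, y, θ) = (2.5, 3.5, 330°)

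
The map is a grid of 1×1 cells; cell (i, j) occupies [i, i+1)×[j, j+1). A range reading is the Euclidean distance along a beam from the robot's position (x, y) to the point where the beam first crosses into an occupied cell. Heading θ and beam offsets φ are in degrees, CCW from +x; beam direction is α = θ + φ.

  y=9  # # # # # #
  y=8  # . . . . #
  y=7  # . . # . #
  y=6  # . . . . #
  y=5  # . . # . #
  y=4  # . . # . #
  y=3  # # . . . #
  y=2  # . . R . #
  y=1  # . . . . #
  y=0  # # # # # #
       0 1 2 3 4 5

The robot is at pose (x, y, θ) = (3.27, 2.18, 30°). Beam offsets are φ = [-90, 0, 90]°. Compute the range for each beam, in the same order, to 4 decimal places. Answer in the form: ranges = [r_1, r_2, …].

ranges = [1.3625, 1.9976, 4.5400]

beam 1: φ=-90°, α=300°
  dir = (cos 300°, sin 300°) = (0.5000, -0.8660); from cell (3,2)
  next x-line at t=1.4600, next y-line at t=0.2078; Δt_x=2.0000, Δt_y=1.1547
    y: enter (3,1) at t=0.2078
    y: enter (3,0) at t=1.3625 ← occupied
  → r_1 = 1.3625
beam 2: φ=0°, α=30°
  dir = (cos 30°, sin 30°) = (0.8660, 0.5000); from cell (3,2)
  next x-line at t=0.8429, next y-line at t=1.6400; Δt_x=1.1547, Δt_y=2.0000
    x: enter (4,2) at t=0.8429
    y: enter (4,3) at t=1.6400
    x: enter (5,3) at t=1.9976 ← occupied
  → r_2 = 1.9976
beam 3: φ=90°, α=120°
  dir = (cos 120°, sin 120°) = (-0.5000, 0.8660); from cell (3,2)
  next x-line at t=0.5400, next y-line at t=0.9469; Δt_x=2.0000, Δt_y=1.1547
    x: enter (2,2) at t=0.5400
    y: enter (2,3) at t=0.9469
    y: enter (2,4) at t=2.1016
    x: enter (1,4) at t=2.5400
    y: enter (1,5) at t=3.2563
    y: enter (1,6) at t=4.4110
    x: enter (0,6) at t=4.5400 ← occupied
  → r_3 = 4.5400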